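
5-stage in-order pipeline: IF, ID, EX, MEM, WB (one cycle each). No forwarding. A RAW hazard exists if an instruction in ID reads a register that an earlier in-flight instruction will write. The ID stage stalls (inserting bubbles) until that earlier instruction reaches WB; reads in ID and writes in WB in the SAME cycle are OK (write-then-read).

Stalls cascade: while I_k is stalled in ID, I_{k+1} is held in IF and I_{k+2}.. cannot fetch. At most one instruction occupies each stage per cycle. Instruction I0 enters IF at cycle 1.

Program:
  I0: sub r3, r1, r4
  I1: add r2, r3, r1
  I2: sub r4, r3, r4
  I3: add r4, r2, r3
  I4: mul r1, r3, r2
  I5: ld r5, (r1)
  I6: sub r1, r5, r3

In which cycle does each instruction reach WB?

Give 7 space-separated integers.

I0 sub r3 <- r1,r4: IF@1 ID@2 stall=0 (-) EX@3 MEM@4 WB@5
I1 add r2 <- r3,r1: IF@2 ID@3 stall=2 (RAW on I0.r3 (WB@5)) EX@6 MEM@7 WB@8
I2 sub r4 <- r3,r4: IF@3 ID@6 stall=0 (-) EX@7 MEM@8 WB@9
I3 add r4 <- r2,r3: IF@6 ID@7 stall=1 (RAW on I1.r2 (WB@8)) EX@9 MEM@10 WB@11
I4 mul r1 <- r3,r2: IF@7 ID@9 stall=0 (-) EX@10 MEM@11 WB@12
I5 ld r5 <- r1: IF@9 ID@10 stall=2 (RAW on I4.r1 (WB@12)) EX@13 MEM@14 WB@15
I6 sub r1 <- r5,r3: IF@10 ID@13 stall=2 (RAW on I5.r5 (WB@15)) EX@16 MEM@17 WB@18

Answer: 5 8 9 11 12 15 18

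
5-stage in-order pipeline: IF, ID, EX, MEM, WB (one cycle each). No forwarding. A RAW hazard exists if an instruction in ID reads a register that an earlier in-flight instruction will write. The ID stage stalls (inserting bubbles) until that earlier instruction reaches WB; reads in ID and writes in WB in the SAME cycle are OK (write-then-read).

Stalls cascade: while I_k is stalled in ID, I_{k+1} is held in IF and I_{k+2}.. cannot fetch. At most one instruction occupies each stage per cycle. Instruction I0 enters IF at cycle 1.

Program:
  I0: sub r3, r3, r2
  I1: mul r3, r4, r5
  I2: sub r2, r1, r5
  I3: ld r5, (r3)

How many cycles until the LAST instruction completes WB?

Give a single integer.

Answer: 9

Derivation:
I0 sub r3 <- r3,r2: IF@1 ID@2 stall=0 (-) EX@3 MEM@4 WB@5
I1 mul r3 <- r4,r5: IF@2 ID@3 stall=0 (-) EX@4 MEM@5 WB@6
I2 sub r2 <- r1,r5: IF@3 ID@4 stall=0 (-) EX@5 MEM@6 WB@7
I3 ld r5 <- r3: IF@4 ID@5 stall=1 (RAW on I1.r3 (WB@6)) EX@7 MEM@8 WB@9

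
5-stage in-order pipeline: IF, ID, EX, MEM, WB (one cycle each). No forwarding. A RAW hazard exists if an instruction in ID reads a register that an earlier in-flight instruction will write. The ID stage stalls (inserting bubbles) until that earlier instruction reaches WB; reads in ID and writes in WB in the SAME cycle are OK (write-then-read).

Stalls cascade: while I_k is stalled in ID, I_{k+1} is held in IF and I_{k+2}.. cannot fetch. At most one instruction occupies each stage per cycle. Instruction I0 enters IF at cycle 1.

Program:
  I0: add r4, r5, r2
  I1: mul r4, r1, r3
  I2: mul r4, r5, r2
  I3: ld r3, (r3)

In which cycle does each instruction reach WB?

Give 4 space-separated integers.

Answer: 5 6 7 8

Derivation:
I0 add r4 <- r5,r2: IF@1 ID@2 stall=0 (-) EX@3 MEM@4 WB@5
I1 mul r4 <- r1,r3: IF@2 ID@3 stall=0 (-) EX@4 MEM@5 WB@6
I2 mul r4 <- r5,r2: IF@3 ID@4 stall=0 (-) EX@5 MEM@6 WB@7
I3 ld r3 <- r3: IF@4 ID@5 stall=0 (-) EX@6 MEM@7 WB@8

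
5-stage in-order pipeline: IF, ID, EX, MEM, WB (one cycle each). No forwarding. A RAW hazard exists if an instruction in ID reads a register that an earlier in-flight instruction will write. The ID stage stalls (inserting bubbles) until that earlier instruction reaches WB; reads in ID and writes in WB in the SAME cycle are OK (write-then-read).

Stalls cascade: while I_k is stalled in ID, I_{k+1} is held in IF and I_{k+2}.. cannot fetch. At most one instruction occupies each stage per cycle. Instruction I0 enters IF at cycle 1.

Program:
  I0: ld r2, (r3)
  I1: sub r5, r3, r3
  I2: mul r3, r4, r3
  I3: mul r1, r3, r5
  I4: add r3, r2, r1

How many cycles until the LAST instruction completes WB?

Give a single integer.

I0 ld r2 <- r3: IF@1 ID@2 stall=0 (-) EX@3 MEM@4 WB@5
I1 sub r5 <- r3,r3: IF@2 ID@3 stall=0 (-) EX@4 MEM@5 WB@6
I2 mul r3 <- r4,r3: IF@3 ID@4 stall=0 (-) EX@5 MEM@6 WB@7
I3 mul r1 <- r3,r5: IF@4 ID@5 stall=2 (RAW on I2.r3 (WB@7)) EX@8 MEM@9 WB@10
I4 add r3 <- r2,r1: IF@5 ID@8 stall=2 (RAW on I3.r1 (WB@10)) EX@11 MEM@12 WB@13

Answer: 13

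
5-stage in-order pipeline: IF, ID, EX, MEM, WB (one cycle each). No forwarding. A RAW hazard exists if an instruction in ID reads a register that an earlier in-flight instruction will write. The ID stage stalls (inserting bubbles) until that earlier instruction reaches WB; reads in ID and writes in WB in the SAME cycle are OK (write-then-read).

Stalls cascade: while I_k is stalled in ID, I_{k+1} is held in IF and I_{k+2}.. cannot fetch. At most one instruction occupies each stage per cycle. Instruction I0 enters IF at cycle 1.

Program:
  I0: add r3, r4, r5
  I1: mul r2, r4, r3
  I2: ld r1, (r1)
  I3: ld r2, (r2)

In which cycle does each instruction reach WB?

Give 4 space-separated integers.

I0 add r3 <- r4,r5: IF@1 ID@2 stall=0 (-) EX@3 MEM@4 WB@5
I1 mul r2 <- r4,r3: IF@2 ID@3 stall=2 (RAW on I0.r3 (WB@5)) EX@6 MEM@7 WB@8
I2 ld r1 <- r1: IF@3 ID@6 stall=0 (-) EX@7 MEM@8 WB@9
I3 ld r2 <- r2: IF@6 ID@7 stall=1 (RAW on I1.r2 (WB@8)) EX@9 MEM@10 WB@11

Answer: 5 8 9 11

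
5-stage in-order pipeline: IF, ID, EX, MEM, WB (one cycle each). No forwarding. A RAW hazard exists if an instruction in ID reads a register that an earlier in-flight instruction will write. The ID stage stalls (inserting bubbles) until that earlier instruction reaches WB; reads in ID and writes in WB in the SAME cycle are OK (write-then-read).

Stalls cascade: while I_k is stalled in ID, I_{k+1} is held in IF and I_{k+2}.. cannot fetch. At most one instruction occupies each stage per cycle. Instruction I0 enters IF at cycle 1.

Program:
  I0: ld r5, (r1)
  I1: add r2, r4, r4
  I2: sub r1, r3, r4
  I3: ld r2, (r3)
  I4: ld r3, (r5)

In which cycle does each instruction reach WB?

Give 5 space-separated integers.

I0 ld r5 <- r1: IF@1 ID@2 stall=0 (-) EX@3 MEM@4 WB@5
I1 add r2 <- r4,r4: IF@2 ID@3 stall=0 (-) EX@4 MEM@5 WB@6
I2 sub r1 <- r3,r4: IF@3 ID@4 stall=0 (-) EX@5 MEM@6 WB@7
I3 ld r2 <- r3: IF@4 ID@5 stall=0 (-) EX@6 MEM@7 WB@8
I4 ld r3 <- r5: IF@5 ID@6 stall=0 (-) EX@7 MEM@8 WB@9

Answer: 5 6 7 8 9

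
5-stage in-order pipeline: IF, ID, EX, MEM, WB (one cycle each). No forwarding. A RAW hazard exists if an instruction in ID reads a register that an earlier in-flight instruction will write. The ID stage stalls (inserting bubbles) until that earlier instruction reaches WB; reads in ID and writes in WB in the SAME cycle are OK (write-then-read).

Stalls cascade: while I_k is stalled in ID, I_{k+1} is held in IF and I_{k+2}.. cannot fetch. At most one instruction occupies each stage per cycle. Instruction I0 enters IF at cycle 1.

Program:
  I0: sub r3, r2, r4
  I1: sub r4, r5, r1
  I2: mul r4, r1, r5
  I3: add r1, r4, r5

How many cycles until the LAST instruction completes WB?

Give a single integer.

Answer: 10

Derivation:
I0 sub r3 <- r2,r4: IF@1 ID@2 stall=0 (-) EX@3 MEM@4 WB@5
I1 sub r4 <- r5,r1: IF@2 ID@3 stall=0 (-) EX@4 MEM@5 WB@6
I2 mul r4 <- r1,r5: IF@3 ID@4 stall=0 (-) EX@5 MEM@6 WB@7
I3 add r1 <- r4,r5: IF@4 ID@5 stall=2 (RAW on I2.r4 (WB@7)) EX@8 MEM@9 WB@10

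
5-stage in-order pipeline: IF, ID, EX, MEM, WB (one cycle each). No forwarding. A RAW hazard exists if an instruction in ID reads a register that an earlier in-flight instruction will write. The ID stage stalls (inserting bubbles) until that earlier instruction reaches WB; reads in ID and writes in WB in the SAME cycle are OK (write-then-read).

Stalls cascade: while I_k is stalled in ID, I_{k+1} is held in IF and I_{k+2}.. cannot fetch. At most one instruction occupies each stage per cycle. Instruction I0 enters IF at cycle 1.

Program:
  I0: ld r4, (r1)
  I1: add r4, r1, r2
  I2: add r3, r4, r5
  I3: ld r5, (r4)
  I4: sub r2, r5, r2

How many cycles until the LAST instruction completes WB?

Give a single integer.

Answer: 13

Derivation:
I0 ld r4 <- r1: IF@1 ID@2 stall=0 (-) EX@3 MEM@4 WB@5
I1 add r4 <- r1,r2: IF@2 ID@3 stall=0 (-) EX@4 MEM@5 WB@6
I2 add r3 <- r4,r5: IF@3 ID@4 stall=2 (RAW on I1.r4 (WB@6)) EX@7 MEM@8 WB@9
I3 ld r5 <- r4: IF@4 ID@7 stall=0 (-) EX@8 MEM@9 WB@10
I4 sub r2 <- r5,r2: IF@7 ID@8 stall=2 (RAW on I3.r5 (WB@10)) EX@11 MEM@12 WB@13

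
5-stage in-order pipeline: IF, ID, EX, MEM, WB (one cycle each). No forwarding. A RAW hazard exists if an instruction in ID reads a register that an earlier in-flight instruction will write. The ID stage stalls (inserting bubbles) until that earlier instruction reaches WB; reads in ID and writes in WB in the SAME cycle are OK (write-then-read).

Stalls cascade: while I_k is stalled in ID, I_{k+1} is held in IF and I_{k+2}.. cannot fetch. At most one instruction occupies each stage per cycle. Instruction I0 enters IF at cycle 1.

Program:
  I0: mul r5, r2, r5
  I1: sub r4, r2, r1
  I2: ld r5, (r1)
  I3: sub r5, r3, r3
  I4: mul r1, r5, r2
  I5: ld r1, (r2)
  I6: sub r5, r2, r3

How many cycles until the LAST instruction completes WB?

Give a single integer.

I0 mul r5 <- r2,r5: IF@1 ID@2 stall=0 (-) EX@3 MEM@4 WB@5
I1 sub r4 <- r2,r1: IF@2 ID@3 stall=0 (-) EX@4 MEM@5 WB@6
I2 ld r5 <- r1: IF@3 ID@4 stall=0 (-) EX@5 MEM@6 WB@7
I3 sub r5 <- r3,r3: IF@4 ID@5 stall=0 (-) EX@6 MEM@7 WB@8
I4 mul r1 <- r5,r2: IF@5 ID@6 stall=2 (RAW on I3.r5 (WB@8)) EX@9 MEM@10 WB@11
I5 ld r1 <- r2: IF@6 ID@9 stall=0 (-) EX@10 MEM@11 WB@12
I6 sub r5 <- r2,r3: IF@9 ID@10 stall=0 (-) EX@11 MEM@12 WB@13

Answer: 13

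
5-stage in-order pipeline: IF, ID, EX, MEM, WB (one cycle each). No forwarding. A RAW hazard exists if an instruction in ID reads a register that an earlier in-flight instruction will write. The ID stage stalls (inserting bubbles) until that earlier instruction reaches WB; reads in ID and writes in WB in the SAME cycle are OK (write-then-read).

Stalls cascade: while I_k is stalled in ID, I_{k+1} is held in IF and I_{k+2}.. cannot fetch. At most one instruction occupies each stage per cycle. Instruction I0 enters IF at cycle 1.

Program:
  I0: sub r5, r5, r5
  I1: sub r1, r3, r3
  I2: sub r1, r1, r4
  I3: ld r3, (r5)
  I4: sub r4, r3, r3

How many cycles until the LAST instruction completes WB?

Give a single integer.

I0 sub r5 <- r5,r5: IF@1 ID@2 stall=0 (-) EX@3 MEM@4 WB@5
I1 sub r1 <- r3,r3: IF@2 ID@3 stall=0 (-) EX@4 MEM@5 WB@6
I2 sub r1 <- r1,r4: IF@3 ID@4 stall=2 (RAW on I1.r1 (WB@6)) EX@7 MEM@8 WB@9
I3 ld r3 <- r5: IF@4 ID@7 stall=0 (-) EX@8 MEM@9 WB@10
I4 sub r4 <- r3,r3: IF@7 ID@8 stall=2 (RAW on I3.r3 (WB@10)) EX@11 MEM@12 WB@13

Answer: 13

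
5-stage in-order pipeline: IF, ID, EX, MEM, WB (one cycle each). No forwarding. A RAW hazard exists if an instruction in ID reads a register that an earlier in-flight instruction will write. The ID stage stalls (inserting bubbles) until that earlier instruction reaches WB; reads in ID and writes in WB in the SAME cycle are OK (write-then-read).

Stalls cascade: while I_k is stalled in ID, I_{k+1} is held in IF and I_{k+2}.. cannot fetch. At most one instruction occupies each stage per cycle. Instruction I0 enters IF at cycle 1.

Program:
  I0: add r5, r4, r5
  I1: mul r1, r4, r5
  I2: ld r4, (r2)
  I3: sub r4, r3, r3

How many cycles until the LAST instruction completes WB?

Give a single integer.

I0 add r5 <- r4,r5: IF@1 ID@2 stall=0 (-) EX@3 MEM@4 WB@5
I1 mul r1 <- r4,r5: IF@2 ID@3 stall=2 (RAW on I0.r5 (WB@5)) EX@6 MEM@7 WB@8
I2 ld r4 <- r2: IF@3 ID@6 stall=0 (-) EX@7 MEM@8 WB@9
I3 sub r4 <- r3,r3: IF@6 ID@7 stall=0 (-) EX@8 MEM@9 WB@10

Answer: 10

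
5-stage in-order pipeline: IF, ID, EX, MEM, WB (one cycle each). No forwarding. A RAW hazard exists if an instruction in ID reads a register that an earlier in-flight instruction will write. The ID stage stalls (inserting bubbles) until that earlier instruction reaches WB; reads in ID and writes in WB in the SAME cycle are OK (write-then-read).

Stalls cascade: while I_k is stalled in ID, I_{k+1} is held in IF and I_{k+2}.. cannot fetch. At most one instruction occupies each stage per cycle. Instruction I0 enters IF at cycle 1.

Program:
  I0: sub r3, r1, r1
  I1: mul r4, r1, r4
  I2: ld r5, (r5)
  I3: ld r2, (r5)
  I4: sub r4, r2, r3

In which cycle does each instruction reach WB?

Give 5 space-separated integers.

I0 sub r3 <- r1,r1: IF@1 ID@2 stall=0 (-) EX@3 MEM@4 WB@5
I1 mul r4 <- r1,r4: IF@2 ID@3 stall=0 (-) EX@4 MEM@5 WB@6
I2 ld r5 <- r5: IF@3 ID@4 stall=0 (-) EX@5 MEM@6 WB@7
I3 ld r2 <- r5: IF@4 ID@5 stall=2 (RAW on I2.r5 (WB@7)) EX@8 MEM@9 WB@10
I4 sub r4 <- r2,r3: IF@5 ID@8 stall=2 (RAW on I3.r2 (WB@10)) EX@11 MEM@12 WB@13

Answer: 5 6 7 10 13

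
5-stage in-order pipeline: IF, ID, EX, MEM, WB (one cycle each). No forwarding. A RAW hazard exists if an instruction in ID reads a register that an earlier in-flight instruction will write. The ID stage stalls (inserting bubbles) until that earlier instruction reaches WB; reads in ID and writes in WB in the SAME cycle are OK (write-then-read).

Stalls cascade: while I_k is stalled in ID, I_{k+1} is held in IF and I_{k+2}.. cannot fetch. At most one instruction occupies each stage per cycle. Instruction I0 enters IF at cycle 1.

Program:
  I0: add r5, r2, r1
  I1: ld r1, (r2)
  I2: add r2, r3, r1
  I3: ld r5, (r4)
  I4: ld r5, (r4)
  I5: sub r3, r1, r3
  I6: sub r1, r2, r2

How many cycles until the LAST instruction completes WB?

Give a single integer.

Answer: 13

Derivation:
I0 add r5 <- r2,r1: IF@1 ID@2 stall=0 (-) EX@3 MEM@4 WB@5
I1 ld r1 <- r2: IF@2 ID@3 stall=0 (-) EX@4 MEM@5 WB@6
I2 add r2 <- r3,r1: IF@3 ID@4 stall=2 (RAW on I1.r1 (WB@6)) EX@7 MEM@8 WB@9
I3 ld r5 <- r4: IF@4 ID@7 stall=0 (-) EX@8 MEM@9 WB@10
I4 ld r5 <- r4: IF@7 ID@8 stall=0 (-) EX@9 MEM@10 WB@11
I5 sub r3 <- r1,r3: IF@8 ID@9 stall=0 (-) EX@10 MEM@11 WB@12
I6 sub r1 <- r2,r2: IF@9 ID@10 stall=0 (-) EX@11 MEM@12 WB@13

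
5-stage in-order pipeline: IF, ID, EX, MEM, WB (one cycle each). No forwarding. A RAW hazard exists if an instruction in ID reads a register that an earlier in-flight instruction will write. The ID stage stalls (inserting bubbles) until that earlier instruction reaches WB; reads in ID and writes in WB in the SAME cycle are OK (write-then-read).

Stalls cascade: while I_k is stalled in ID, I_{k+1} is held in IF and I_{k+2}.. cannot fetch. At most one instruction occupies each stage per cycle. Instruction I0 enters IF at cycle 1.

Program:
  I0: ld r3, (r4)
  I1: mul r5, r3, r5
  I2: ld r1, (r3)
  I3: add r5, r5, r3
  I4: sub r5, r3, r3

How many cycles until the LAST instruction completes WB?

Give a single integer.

I0 ld r3 <- r4: IF@1 ID@2 stall=0 (-) EX@3 MEM@4 WB@5
I1 mul r5 <- r3,r5: IF@2 ID@3 stall=2 (RAW on I0.r3 (WB@5)) EX@6 MEM@7 WB@8
I2 ld r1 <- r3: IF@3 ID@6 stall=0 (-) EX@7 MEM@8 WB@9
I3 add r5 <- r5,r3: IF@6 ID@7 stall=1 (RAW on I1.r5 (WB@8)) EX@9 MEM@10 WB@11
I4 sub r5 <- r3,r3: IF@7 ID@9 stall=0 (-) EX@10 MEM@11 WB@12

Answer: 12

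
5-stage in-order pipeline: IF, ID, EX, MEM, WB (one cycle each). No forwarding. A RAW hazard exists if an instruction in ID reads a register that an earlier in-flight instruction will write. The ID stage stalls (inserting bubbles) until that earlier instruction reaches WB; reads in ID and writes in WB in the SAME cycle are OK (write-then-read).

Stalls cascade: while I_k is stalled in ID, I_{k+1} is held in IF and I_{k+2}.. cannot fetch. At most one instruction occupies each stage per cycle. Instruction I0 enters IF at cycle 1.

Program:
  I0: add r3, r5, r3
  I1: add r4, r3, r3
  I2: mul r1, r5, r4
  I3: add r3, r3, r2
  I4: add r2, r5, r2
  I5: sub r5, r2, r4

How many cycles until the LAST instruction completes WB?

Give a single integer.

I0 add r3 <- r5,r3: IF@1 ID@2 stall=0 (-) EX@3 MEM@4 WB@5
I1 add r4 <- r3,r3: IF@2 ID@3 stall=2 (RAW on I0.r3 (WB@5)) EX@6 MEM@7 WB@8
I2 mul r1 <- r5,r4: IF@3 ID@6 stall=2 (RAW on I1.r4 (WB@8)) EX@9 MEM@10 WB@11
I3 add r3 <- r3,r2: IF@6 ID@9 stall=0 (-) EX@10 MEM@11 WB@12
I4 add r2 <- r5,r2: IF@9 ID@10 stall=0 (-) EX@11 MEM@12 WB@13
I5 sub r5 <- r2,r4: IF@10 ID@11 stall=2 (RAW on I4.r2 (WB@13)) EX@14 MEM@15 WB@16

Answer: 16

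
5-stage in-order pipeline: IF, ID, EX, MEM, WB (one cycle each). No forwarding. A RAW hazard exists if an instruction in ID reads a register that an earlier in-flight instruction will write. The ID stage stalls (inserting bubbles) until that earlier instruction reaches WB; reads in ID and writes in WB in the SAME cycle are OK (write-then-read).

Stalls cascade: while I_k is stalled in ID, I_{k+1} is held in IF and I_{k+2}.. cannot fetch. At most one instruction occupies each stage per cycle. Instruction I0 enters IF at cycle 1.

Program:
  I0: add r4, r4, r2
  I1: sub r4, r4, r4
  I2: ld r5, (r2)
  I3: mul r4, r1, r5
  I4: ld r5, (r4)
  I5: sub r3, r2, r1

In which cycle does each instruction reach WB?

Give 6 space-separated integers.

I0 add r4 <- r4,r2: IF@1 ID@2 stall=0 (-) EX@3 MEM@4 WB@5
I1 sub r4 <- r4,r4: IF@2 ID@3 stall=2 (RAW on I0.r4 (WB@5)) EX@6 MEM@7 WB@8
I2 ld r5 <- r2: IF@3 ID@6 stall=0 (-) EX@7 MEM@8 WB@9
I3 mul r4 <- r1,r5: IF@6 ID@7 stall=2 (RAW on I2.r5 (WB@9)) EX@10 MEM@11 WB@12
I4 ld r5 <- r4: IF@7 ID@10 stall=2 (RAW on I3.r4 (WB@12)) EX@13 MEM@14 WB@15
I5 sub r3 <- r2,r1: IF@10 ID@13 stall=0 (-) EX@14 MEM@15 WB@16

Answer: 5 8 9 12 15 16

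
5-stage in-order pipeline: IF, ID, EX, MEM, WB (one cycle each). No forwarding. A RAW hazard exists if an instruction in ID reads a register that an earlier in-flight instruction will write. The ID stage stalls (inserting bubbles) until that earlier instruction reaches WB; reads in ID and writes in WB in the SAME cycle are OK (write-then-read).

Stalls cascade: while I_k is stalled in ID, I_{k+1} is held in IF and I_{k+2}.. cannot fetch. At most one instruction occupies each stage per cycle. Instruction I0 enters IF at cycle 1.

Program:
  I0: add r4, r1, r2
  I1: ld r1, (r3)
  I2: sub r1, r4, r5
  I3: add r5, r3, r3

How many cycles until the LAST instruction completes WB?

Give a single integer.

I0 add r4 <- r1,r2: IF@1 ID@2 stall=0 (-) EX@3 MEM@4 WB@5
I1 ld r1 <- r3: IF@2 ID@3 stall=0 (-) EX@4 MEM@5 WB@6
I2 sub r1 <- r4,r5: IF@3 ID@4 stall=1 (RAW on I0.r4 (WB@5)) EX@6 MEM@7 WB@8
I3 add r5 <- r3,r3: IF@4 ID@6 stall=0 (-) EX@7 MEM@8 WB@9

Answer: 9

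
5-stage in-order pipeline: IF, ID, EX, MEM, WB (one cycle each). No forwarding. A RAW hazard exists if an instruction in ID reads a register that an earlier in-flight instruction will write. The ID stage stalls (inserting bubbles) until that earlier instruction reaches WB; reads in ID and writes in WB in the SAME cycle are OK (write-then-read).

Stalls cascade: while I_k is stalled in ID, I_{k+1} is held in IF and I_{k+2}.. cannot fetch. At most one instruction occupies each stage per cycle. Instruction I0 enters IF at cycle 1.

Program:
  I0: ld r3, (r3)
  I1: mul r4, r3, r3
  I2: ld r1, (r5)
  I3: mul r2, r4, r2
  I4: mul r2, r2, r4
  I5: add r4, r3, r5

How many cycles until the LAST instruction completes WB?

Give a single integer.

I0 ld r3 <- r3: IF@1 ID@2 stall=0 (-) EX@3 MEM@4 WB@5
I1 mul r4 <- r3,r3: IF@2 ID@3 stall=2 (RAW on I0.r3 (WB@5)) EX@6 MEM@7 WB@8
I2 ld r1 <- r5: IF@3 ID@6 stall=0 (-) EX@7 MEM@8 WB@9
I3 mul r2 <- r4,r2: IF@6 ID@7 stall=1 (RAW on I1.r4 (WB@8)) EX@9 MEM@10 WB@11
I4 mul r2 <- r2,r4: IF@7 ID@9 stall=2 (RAW on I3.r2 (WB@11)) EX@12 MEM@13 WB@14
I5 add r4 <- r3,r5: IF@9 ID@12 stall=0 (-) EX@13 MEM@14 WB@15

Answer: 15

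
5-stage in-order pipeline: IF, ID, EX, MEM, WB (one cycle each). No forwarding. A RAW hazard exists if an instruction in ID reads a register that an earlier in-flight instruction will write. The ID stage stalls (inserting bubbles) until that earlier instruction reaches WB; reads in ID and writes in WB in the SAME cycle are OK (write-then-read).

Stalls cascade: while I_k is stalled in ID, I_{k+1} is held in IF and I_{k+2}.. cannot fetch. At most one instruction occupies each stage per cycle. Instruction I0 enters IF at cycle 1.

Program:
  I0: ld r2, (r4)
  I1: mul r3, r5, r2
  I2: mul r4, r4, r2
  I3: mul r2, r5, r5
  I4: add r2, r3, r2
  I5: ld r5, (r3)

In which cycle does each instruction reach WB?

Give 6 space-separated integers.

Answer: 5 8 9 10 13 14

Derivation:
I0 ld r2 <- r4: IF@1 ID@2 stall=0 (-) EX@3 MEM@4 WB@5
I1 mul r3 <- r5,r2: IF@2 ID@3 stall=2 (RAW on I0.r2 (WB@5)) EX@6 MEM@7 WB@8
I2 mul r4 <- r4,r2: IF@3 ID@6 stall=0 (-) EX@7 MEM@8 WB@9
I3 mul r2 <- r5,r5: IF@6 ID@7 stall=0 (-) EX@8 MEM@9 WB@10
I4 add r2 <- r3,r2: IF@7 ID@8 stall=2 (RAW on I3.r2 (WB@10)) EX@11 MEM@12 WB@13
I5 ld r5 <- r3: IF@8 ID@11 stall=0 (-) EX@12 MEM@13 WB@14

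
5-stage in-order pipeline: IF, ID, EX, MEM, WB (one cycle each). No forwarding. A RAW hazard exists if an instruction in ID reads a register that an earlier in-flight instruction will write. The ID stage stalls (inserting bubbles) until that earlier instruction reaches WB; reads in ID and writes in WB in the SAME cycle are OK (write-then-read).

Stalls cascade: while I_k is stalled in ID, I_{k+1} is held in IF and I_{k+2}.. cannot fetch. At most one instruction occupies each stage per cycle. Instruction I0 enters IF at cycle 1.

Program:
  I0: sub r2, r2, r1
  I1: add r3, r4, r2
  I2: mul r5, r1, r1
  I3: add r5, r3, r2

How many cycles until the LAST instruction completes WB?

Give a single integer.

I0 sub r2 <- r2,r1: IF@1 ID@2 stall=0 (-) EX@3 MEM@4 WB@5
I1 add r3 <- r4,r2: IF@2 ID@3 stall=2 (RAW on I0.r2 (WB@5)) EX@6 MEM@7 WB@8
I2 mul r5 <- r1,r1: IF@3 ID@6 stall=0 (-) EX@7 MEM@8 WB@9
I3 add r5 <- r3,r2: IF@6 ID@7 stall=1 (RAW on I1.r3 (WB@8)) EX@9 MEM@10 WB@11

Answer: 11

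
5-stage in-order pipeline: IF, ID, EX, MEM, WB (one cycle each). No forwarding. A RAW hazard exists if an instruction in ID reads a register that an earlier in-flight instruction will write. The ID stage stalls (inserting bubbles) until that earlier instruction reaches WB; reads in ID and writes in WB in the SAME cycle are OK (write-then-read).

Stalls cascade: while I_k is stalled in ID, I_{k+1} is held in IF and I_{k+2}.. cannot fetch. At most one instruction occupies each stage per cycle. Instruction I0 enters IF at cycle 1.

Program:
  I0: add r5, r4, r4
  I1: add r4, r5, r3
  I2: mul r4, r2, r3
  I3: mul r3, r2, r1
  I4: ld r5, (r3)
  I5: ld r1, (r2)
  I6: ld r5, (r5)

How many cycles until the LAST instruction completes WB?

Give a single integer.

Answer: 16

Derivation:
I0 add r5 <- r4,r4: IF@1 ID@2 stall=0 (-) EX@3 MEM@4 WB@5
I1 add r4 <- r5,r3: IF@2 ID@3 stall=2 (RAW on I0.r5 (WB@5)) EX@6 MEM@7 WB@8
I2 mul r4 <- r2,r3: IF@3 ID@6 stall=0 (-) EX@7 MEM@8 WB@9
I3 mul r3 <- r2,r1: IF@6 ID@7 stall=0 (-) EX@8 MEM@9 WB@10
I4 ld r5 <- r3: IF@7 ID@8 stall=2 (RAW on I3.r3 (WB@10)) EX@11 MEM@12 WB@13
I5 ld r1 <- r2: IF@8 ID@11 stall=0 (-) EX@12 MEM@13 WB@14
I6 ld r5 <- r5: IF@11 ID@12 stall=1 (RAW on I4.r5 (WB@13)) EX@14 MEM@15 WB@16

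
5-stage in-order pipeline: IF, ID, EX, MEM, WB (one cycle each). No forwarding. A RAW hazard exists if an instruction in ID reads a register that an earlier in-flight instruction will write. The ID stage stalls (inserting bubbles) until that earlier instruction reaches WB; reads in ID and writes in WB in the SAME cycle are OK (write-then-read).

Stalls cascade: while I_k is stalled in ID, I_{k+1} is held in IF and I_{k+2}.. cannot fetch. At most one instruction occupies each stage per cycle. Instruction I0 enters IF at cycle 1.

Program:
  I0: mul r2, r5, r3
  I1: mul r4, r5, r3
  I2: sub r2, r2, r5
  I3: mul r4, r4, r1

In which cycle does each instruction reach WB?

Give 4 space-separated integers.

I0 mul r2 <- r5,r3: IF@1 ID@2 stall=0 (-) EX@3 MEM@4 WB@5
I1 mul r4 <- r5,r3: IF@2 ID@3 stall=0 (-) EX@4 MEM@5 WB@6
I2 sub r2 <- r2,r5: IF@3 ID@4 stall=1 (RAW on I0.r2 (WB@5)) EX@6 MEM@7 WB@8
I3 mul r4 <- r4,r1: IF@4 ID@6 stall=0 (-) EX@7 MEM@8 WB@9

Answer: 5 6 8 9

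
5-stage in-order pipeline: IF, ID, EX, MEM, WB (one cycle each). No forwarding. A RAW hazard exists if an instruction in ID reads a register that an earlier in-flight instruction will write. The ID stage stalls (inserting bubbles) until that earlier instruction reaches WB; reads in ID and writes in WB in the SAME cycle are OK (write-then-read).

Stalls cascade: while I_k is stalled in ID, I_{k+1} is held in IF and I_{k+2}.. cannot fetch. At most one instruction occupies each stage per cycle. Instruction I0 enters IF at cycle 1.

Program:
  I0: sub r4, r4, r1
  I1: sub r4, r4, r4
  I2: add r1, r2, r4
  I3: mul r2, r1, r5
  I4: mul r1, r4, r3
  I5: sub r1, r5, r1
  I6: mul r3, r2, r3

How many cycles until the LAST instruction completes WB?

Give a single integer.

I0 sub r4 <- r4,r1: IF@1 ID@2 stall=0 (-) EX@3 MEM@4 WB@5
I1 sub r4 <- r4,r4: IF@2 ID@3 stall=2 (RAW on I0.r4 (WB@5)) EX@6 MEM@7 WB@8
I2 add r1 <- r2,r4: IF@3 ID@6 stall=2 (RAW on I1.r4 (WB@8)) EX@9 MEM@10 WB@11
I3 mul r2 <- r1,r5: IF@6 ID@9 stall=2 (RAW on I2.r1 (WB@11)) EX@12 MEM@13 WB@14
I4 mul r1 <- r4,r3: IF@9 ID@12 stall=0 (-) EX@13 MEM@14 WB@15
I5 sub r1 <- r5,r1: IF@12 ID@13 stall=2 (RAW on I4.r1 (WB@15)) EX@16 MEM@17 WB@18
I6 mul r3 <- r2,r3: IF@13 ID@16 stall=0 (-) EX@17 MEM@18 WB@19

Answer: 19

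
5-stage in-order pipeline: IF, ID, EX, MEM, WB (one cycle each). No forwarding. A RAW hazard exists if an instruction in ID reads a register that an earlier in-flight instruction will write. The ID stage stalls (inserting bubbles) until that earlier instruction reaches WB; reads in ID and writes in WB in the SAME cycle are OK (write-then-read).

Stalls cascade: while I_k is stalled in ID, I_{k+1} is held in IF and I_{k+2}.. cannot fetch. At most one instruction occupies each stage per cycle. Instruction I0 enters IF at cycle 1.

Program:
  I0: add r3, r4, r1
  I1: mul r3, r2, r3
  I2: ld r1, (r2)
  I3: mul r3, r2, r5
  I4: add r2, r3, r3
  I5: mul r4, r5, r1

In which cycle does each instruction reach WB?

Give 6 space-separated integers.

I0 add r3 <- r4,r1: IF@1 ID@2 stall=0 (-) EX@3 MEM@4 WB@5
I1 mul r3 <- r2,r3: IF@2 ID@3 stall=2 (RAW on I0.r3 (WB@5)) EX@6 MEM@7 WB@8
I2 ld r1 <- r2: IF@3 ID@6 stall=0 (-) EX@7 MEM@8 WB@9
I3 mul r3 <- r2,r5: IF@6 ID@7 stall=0 (-) EX@8 MEM@9 WB@10
I4 add r2 <- r3,r3: IF@7 ID@8 stall=2 (RAW on I3.r3 (WB@10)) EX@11 MEM@12 WB@13
I5 mul r4 <- r5,r1: IF@8 ID@11 stall=0 (-) EX@12 MEM@13 WB@14

Answer: 5 8 9 10 13 14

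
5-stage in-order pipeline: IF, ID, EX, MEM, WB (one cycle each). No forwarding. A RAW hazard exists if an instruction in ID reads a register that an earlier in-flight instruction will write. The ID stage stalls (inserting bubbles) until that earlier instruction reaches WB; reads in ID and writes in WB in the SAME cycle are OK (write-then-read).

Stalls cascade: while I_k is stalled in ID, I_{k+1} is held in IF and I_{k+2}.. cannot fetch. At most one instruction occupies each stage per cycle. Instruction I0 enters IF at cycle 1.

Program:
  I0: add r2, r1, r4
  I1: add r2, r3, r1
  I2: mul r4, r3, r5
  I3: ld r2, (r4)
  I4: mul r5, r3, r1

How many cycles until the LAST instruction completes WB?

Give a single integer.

I0 add r2 <- r1,r4: IF@1 ID@2 stall=0 (-) EX@3 MEM@4 WB@5
I1 add r2 <- r3,r1: IF@2 ID@3 stall=0 (-) EX@4 MEM@5 WB@6
I2 mul r4 <- r3,r5: IF@3 ID@4 stall=0 (-) EX@5 MEM@6 WB@7
I3 ld r2 <- r4: IF@4 ID@5 stall=2 (RAW on I2.r4 (WB@7)) EX@8 MEM@9 WB@10
I4 mul r5 <- r3,r1: IF@5 ID@8 stall=0 (-) EX@9 MEM@10 WB@11

Answer: 11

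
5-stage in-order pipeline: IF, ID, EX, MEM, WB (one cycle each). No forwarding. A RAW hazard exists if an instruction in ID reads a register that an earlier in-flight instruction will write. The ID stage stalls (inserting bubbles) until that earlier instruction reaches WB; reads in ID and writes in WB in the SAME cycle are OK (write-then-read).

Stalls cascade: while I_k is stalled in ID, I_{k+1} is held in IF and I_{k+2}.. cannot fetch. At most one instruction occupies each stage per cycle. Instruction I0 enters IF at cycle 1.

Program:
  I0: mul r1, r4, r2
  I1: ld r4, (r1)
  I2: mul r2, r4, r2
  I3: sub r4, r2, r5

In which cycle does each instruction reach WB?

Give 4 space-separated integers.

I0 mul r1 <- r4,r2: IF@1 ID@2 stall=0 (-) EX@3 MEM@4 WB@5
I1 ld r4 <- r1: IF@2 ID@3 stall=2 (RAW on I0.r1 (WB@5)) EX@6 MEM@7 WB@8
I2 mul r2 <- r4,r2: IF@3 ID@6 stall=2 (RAW on I1.r4 (WB@8)) EX@9 MEM@10 WB@11
I3 sub r4 <- r2,r5: IF@6 ID@9 stall=2 (RAW on I2.r2 (WB@11)) EX@12 MEM@13 WB@14

Answer: 5 8 11 14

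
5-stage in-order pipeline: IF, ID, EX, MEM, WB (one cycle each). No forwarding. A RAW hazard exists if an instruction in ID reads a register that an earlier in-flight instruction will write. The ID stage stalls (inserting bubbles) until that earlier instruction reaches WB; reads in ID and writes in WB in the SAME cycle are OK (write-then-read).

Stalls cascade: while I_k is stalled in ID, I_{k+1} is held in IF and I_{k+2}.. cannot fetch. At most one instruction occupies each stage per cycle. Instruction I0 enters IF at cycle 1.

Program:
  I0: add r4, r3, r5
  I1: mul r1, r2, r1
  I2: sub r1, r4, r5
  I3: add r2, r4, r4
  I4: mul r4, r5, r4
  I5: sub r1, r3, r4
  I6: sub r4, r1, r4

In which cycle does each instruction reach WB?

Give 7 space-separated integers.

Answer: 5 6 8 9 10 13 16

Derivation:
I0 add r4 <- r3,r5: IF@1 ID@2 stall=0 (-) EX@3 MEM@4 WB@5
I1 mul r1 <- r2,r1: IF@2 ID@3 stall=0 (-) EX@4 MEM@5 WB@6
I2 sub r1 <- r4,r5: IF@3 ID@4 stall=1 (RAW on I0.r4 (WB@5)) EX@6 MEM@7 WB@8
I3 add r2 <- r4,r4: IF@4 ID@6 stall=0 (-) EX@7 MEM@8 WB@9
I4 mul r4 <- r5,r4: IF@6 ID@7 stall=0 (-) EX@8 MEM@9 WB@10
I5 sub r1 <- r3,r4: IF@7 ID@8 stall=2 (RAW on I4.r4 (WB@10)) EX@11 MEM@12 WB@13
I6 sub r4 <- r1,r4: IF@8 ID@11 stall=2 (RAW on I5.r1 (WB@13)) EX@14 MEM@15 WB@16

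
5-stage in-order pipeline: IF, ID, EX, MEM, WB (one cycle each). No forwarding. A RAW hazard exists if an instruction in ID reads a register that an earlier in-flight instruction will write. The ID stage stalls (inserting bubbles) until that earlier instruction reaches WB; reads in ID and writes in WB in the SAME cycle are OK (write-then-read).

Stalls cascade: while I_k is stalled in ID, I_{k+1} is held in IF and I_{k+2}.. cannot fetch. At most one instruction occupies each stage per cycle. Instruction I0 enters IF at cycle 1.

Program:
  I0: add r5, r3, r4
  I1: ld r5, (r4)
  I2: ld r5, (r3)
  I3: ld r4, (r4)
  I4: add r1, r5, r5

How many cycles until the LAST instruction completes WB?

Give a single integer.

Answer: 10

Derivation:
I0 add r5 <- r3,r4: IF@1 ID@2 stall=0 (-) EX@3 MEM@4 WB@5
I1 ld r5 <- r4: IF@2 ID@3 stall=0 (-) EX@4 MEM@5 WB@6
I2 ld r5 <- r3: IF@3 ID@4 stall=0 (-) EX@5 MEM@6 WB@7
I3 ld r4 <- r4: IF@4 ID@5 stall=0 (-) EX@6 MEM@7 WB@8
I4 add r1 <- r5,r5: IF@5 ID@6 stall=1 (RAW on I2.r5 (WB@7)) EX@8 MEM@9 WB@10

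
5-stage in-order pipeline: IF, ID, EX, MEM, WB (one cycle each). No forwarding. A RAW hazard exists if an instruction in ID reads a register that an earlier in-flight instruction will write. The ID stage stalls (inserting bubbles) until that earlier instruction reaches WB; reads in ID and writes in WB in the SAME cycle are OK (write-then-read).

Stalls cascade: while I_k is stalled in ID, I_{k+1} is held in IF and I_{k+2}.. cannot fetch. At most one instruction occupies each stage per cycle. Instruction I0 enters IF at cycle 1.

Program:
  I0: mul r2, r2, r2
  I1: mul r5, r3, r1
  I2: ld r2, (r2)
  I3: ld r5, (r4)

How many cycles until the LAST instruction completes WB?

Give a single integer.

Answer: 9

Derivation:
I0 mul r2 <- r2,r2: IF@1 ID@2 stall=0 (-) EX@3 MEM@4 WB@5
I1 mul r5 <- r3,r1: IF@2 ID@3 stall=0 (-) EX@4 MEM@5 WB@6
I2 ld r2 <- r2: IF@3 ID@4 stall=1 (RAW on I0.r2 (WB@5)) EX@6 MEM@7 WB@8
I3 ld r5 <- r4: IF@4 ID@6 stall=0 (-) EX@7 MEM@8 WB@9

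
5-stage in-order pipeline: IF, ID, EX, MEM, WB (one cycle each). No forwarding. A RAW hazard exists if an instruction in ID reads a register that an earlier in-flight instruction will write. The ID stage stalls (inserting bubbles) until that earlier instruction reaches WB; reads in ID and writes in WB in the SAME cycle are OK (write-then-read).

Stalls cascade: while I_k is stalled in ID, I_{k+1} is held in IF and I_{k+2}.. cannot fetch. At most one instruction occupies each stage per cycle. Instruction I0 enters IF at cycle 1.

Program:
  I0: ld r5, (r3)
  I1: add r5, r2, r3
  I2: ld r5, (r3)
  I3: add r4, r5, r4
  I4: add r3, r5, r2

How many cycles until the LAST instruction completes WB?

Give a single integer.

Answer: 11

Derivation:
I0 ld r5 <- r3: IF@1 ID@2 stall=0 (-) EX@3 MEM@4 WB@5
I1 add r5 <- r2,r3: IF@2 ID@3 stall=0 (-) EX@4 MEM@5 WB@6
I2 ld r5 <- r3: IF@3 ID@4 stall=0 (-) EX@5 MEM@6 WB@7
I3 add r4 <- r5,r4: IF@4 ID@5 stall=2 (RAW on I2.r5 (WB@7)) EX@8 MEM@9 WB@10
I4 add r3 <- r5,r2: IF@5 ID@8 stall=0 (-) EX@9 MEM@10 WB@11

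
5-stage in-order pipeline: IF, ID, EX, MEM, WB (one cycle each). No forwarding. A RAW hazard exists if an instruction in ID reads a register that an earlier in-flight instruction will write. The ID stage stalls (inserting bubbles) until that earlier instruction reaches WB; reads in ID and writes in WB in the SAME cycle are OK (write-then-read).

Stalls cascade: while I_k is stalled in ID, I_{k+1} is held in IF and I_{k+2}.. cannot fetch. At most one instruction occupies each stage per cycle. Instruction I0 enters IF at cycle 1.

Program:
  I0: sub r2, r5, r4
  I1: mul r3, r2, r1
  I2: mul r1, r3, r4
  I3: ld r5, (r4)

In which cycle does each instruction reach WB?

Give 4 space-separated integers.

I0 sub r2 <- r5,r4: IF@1 ID@2 stall=0 (-) EX@3 MEM@4 WB@5
I1 mul r3 <- r2,r1: IF@2 ID@3 stall=2 (RAW on I0.r2 (WB@5)) EX@6 MEM@7 WB@8
I2 mul r1 <- r3,r4: IF@3 ID@6 stall=2 (RAW on I1.r3 (WB@8)) EX@9 MEM@10 WB@11
I3 ld r5 <- r4: IF@6 ID@9 stall=0 (-) EX@10 MEM@11 WB@12

Answer: 5 8 11 12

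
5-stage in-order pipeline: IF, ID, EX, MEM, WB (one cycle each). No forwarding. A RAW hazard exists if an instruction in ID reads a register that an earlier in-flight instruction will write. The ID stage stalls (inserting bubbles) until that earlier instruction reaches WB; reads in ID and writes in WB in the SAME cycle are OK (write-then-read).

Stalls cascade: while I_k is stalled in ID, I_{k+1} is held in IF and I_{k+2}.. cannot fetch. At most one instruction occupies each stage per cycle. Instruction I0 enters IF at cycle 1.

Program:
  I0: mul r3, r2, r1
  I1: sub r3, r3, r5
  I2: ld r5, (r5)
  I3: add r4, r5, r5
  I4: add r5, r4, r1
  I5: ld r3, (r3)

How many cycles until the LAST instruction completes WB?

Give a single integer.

Answer: 16

Derivation:
I0 mul r3 <- r2,r1: IF@1 ID@2 stall=0 (-) EX@3 MEM@4 WB@5
I1 sub r3 <- r3,r5: IF@2 ID@3 stall=2 (RAW on I0.r3 (WB@5)) EX@6 MEM@7 WB@8
I2 ld r5 <- r5: IF@3 ID@6 stall=0 (-) EX@7 MEM@8 WB@9
I3 add r4 <- r5,r5: IF@6 ID@7 stall=2 (RAW on I2.r5 (WB@9)) EX@10 MEM@11 WB@12
I4 add r5 <- r4,r1: IF@7 ID@10 stall=2 (RAW on I3.r4 (WB@12)) EX@13 MEM@14 WB@15
I5 ld r3 <- r3: IF@10 ID@13 stall=0 (-) EX@14 MEM@15 WB@16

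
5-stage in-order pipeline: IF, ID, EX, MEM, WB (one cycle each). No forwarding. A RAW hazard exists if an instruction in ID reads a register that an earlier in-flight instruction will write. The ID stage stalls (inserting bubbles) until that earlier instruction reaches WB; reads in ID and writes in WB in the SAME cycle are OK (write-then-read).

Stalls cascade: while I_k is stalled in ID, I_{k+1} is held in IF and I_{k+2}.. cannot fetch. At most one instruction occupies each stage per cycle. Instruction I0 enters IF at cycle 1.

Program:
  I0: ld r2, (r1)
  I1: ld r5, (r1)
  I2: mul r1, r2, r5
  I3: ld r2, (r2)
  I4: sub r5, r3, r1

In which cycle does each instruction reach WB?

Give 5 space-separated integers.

Answer: 5 6 9 10 12

Derivation:
I0 ld r2 <- r1: IF@1 ID@2 stall=0 (-) EX@3 MEM@4 WB@5
I1 ld r5 <- r1: IF@2 ID@3 stall=0 (-) EX@4 MEM@5 WB@6
I2 mul r1 <- r2,r5: IF@3 ID@4 stall=2 (RAW on I1.r5 (WB@6)) EX@7 MEM@8 WB@9
I3 ld r2 <- r2: IF@4 ID@7 stall=0 (-) EX@8 MEM@9 WB@10
I4 sub r5 <- r3,r1: IF@7 ID@8 stall=1 (RAW on I2.r1 (WB@9)) EX@10 MEM@11 WB@12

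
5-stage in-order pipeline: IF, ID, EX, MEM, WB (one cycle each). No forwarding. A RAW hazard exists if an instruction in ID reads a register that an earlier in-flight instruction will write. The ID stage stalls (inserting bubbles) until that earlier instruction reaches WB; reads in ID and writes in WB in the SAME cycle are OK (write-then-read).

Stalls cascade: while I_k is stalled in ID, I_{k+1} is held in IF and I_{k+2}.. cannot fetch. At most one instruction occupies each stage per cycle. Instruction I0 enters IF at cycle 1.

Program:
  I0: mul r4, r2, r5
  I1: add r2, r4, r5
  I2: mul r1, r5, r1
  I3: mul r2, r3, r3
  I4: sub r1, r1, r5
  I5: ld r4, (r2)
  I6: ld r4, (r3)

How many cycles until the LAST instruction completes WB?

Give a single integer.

Answer: 14

Derivation:
I0 mul r4 <- r2,r5: IF@1 ID@2 stall=0 (-) EX@3 MEM@4 WB@5
I1 add r2 <- r4,r5: IF@2 ID@3 stall=2 (RAW on I0.r4 (WB@5)) EX@6 MEM@7 WB@8
I2 mul r1 <- r5,r1: IF@3 ID@6 stall=0 (-) EX@7 MEM@8 WB@9
I3 mul r2 <- r3,r3: IF@6 ID@7 stall=0 (-) EX@8 MEM@9 WB@10
I4 sub r1 <- r1,r5: IF@7 ID@8 stall=1 (RAW on I2.r1 (WB@9)) EX@10 MEM@11 WB@12
I5 ld r4 <- r2: IF@8 ID@10 stall=0 (-) EX@11 MEM@12 WB@13
I6 ld r4 <- r3: IF@10 ID@11 stall=0 (-) EX@12 MEM@13 WB@14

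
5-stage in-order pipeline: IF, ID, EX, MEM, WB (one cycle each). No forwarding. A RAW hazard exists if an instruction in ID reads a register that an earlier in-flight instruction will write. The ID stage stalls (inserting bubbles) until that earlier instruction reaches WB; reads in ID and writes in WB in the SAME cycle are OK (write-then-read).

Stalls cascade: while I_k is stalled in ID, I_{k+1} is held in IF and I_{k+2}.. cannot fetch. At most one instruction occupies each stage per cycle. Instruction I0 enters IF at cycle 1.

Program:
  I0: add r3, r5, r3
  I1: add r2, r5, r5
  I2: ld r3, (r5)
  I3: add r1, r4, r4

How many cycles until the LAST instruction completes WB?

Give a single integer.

I0 add r3 <- r5,r3: IF@1 ID@2 stall=0 (-) EX@3 MEM@4 WB@5
I1 add r2 <- r5,r5: IF@2 ID@3 stall=0 (-) EX@4 MEM@5 WB@6
I2 ld r3 <- r5: IF@3 ID@4 stall=0 (-) EX@5 MEM@6 WB@7
I3 add r1 <- r4,r4: IF@4 ID@5 stall=0 (-) EX@6 MEM@7 WB@8

Answer: 8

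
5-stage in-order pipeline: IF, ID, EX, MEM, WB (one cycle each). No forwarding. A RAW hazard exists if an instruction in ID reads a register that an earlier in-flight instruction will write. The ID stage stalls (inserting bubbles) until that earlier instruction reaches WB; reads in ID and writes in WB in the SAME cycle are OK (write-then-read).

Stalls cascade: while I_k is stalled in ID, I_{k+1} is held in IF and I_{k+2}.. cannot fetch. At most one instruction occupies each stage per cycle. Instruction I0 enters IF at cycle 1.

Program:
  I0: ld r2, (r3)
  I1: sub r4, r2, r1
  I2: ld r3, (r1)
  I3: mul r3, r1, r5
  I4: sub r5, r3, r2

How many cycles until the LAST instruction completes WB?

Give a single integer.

I0 ld r2 <- r3: IF@1 ID@2 stall=0 (-) EX@3 MEM@4 WB@5
I1 sub r4 <- r2,r1: IF@2 ID@3 stall=2 (RAW on I0.r2 (WB@5)) EX@6 MEM@7 WB@8
I2 ld r3 <- r1: IF@3 ID@6 stall=0 (-) EX@7 MEM@8 WB@9
I3 mul r3 <- r1,r5: IF@6 ID@7 stall=0 (-) EX@8 MEM@9 WB@10
I4 sub r5 <- r3,r2: IF@7 ID@8 stall=2 (RAW on I3.r3 (WB@10)) EX@11 MEM@12 WB@13

Answer: 13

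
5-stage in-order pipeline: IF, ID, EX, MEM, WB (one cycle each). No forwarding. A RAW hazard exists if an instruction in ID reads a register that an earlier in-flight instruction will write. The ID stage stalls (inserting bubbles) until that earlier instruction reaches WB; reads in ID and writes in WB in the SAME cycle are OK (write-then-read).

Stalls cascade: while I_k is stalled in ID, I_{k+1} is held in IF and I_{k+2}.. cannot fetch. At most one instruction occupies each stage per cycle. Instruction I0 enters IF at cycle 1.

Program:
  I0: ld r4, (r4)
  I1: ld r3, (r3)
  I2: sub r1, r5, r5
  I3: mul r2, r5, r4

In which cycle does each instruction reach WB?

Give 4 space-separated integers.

I0 ld r4 <- r4: IF@1 ID@2 stall=0 (-) EX@3 MEM@4 WB@5
I1 ld r3 <- r3: IF@2 ID@3 stall=0 (-) EX@4 MEM@5 WB@6
I2 sub r1 <- r5,r5: IF@3 ID@4 stall=0 (-) EX@5 MEM@6 WB@7
I3 mul r2 <- r5,r4: IF@4 ID@5 stall=0 (-) EX@6 MEM@7 WB@8

Answer: 5 6 7 8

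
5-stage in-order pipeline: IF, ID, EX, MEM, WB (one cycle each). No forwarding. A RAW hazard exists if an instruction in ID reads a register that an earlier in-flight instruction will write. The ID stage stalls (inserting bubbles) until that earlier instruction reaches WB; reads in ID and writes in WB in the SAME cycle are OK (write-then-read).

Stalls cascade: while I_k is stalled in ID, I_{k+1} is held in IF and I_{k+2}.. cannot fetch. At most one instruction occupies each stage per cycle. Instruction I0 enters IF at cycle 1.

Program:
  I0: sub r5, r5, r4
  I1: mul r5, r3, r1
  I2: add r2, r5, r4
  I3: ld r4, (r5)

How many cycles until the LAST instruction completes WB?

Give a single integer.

I0 sub r5 <- r5,r4: IF@1 ID@2 stall=0 (-) EX@3 MEM@4 WB@5
I1 mul r5 <- r3,r1: IF@2 ID@3 stall=0 (-) EX@4 MEM@5 WB@6
I2 add r2 <- r5,r4: IF@3 ID@4 stall=2 (RAW on I1.r5 (WB@6)) EX@7 MEM@8 WB@9
I3 ld r4 <- r5: IF@4 ID@7 stall=0 (-) EX@8 MEM@9 WB@10

Answer: 10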